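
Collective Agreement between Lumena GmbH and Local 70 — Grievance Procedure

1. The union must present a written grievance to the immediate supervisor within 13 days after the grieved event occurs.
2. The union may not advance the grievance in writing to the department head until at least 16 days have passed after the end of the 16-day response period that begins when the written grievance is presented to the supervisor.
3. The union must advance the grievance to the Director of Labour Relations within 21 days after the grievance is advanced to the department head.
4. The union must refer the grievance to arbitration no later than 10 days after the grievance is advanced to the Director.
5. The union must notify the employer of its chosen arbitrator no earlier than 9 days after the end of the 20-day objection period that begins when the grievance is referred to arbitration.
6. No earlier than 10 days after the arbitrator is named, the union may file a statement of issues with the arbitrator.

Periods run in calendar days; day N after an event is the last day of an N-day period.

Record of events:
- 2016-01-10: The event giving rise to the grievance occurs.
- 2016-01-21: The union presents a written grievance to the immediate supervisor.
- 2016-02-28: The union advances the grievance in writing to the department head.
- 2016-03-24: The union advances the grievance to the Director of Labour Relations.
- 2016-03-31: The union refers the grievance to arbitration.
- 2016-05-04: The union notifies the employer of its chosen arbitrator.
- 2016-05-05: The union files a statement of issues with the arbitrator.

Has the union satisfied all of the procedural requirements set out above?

(1) due by 2016-01-10 + 13 days = 2016-01-23; 2016-01-21 is within that limit.
(2) permitted from 2016-02-06 + 16 days = 2016-02-22 onward; done 2016-02-28 — permitted.
(3) due by 2016-02-28 + 21 days = 2016-03-20; 2016-03-24 misses that deadline by 4 days.
No need to go further; step 3 was not satisfied.

No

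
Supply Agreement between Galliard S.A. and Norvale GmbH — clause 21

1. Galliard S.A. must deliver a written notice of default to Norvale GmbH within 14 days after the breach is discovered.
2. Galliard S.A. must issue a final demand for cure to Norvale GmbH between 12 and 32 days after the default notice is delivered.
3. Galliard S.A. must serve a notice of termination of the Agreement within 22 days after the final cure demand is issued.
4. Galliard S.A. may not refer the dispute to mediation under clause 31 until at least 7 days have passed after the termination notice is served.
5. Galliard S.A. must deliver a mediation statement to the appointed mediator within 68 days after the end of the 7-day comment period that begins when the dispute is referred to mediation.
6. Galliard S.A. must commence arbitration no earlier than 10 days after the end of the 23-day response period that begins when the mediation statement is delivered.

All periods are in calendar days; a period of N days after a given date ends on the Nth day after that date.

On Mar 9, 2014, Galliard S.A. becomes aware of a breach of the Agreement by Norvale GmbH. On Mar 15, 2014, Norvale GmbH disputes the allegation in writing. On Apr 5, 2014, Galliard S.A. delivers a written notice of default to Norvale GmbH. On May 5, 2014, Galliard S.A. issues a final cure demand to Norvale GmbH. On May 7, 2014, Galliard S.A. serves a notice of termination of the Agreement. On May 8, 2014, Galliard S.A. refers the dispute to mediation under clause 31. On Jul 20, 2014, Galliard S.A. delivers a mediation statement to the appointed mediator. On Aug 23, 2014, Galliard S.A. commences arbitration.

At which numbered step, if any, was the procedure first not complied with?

Step 1

Step 1: 14 days after Mar 9, 2014 (when the breach is discovered) is Mar 23, 2014; not done until Apr 5, 2014, 13 days after the deadline.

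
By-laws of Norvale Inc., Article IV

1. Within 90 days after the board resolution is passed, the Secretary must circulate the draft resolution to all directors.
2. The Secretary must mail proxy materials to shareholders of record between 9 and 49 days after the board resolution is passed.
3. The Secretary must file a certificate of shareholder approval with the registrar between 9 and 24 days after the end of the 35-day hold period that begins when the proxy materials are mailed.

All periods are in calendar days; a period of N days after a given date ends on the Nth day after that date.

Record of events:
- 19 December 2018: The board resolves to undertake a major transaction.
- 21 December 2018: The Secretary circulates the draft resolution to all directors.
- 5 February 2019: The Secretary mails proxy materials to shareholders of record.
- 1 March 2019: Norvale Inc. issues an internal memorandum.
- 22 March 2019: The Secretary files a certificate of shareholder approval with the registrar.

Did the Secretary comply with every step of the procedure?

Step 1: 90 days after 19 December 2018 (when the board resolution is passed) is 19 March 2019; completed 21 December 2018, before the deadline.
Step 2: the window is 9–49 days after 19 December 2018 (when the board resolution is passed), so 28 December 2018 through 6 February 2019; done 5 February 2019 — within the window.
Step 3: the window is 9–24 days after 12 March 2019 (end of the 35-day hold period, which began when the proxy materials are mailed on 5 February 2019), so 21 March 2019 through 5 April 2019; done 22 March 2019, which is between those dates.

Yes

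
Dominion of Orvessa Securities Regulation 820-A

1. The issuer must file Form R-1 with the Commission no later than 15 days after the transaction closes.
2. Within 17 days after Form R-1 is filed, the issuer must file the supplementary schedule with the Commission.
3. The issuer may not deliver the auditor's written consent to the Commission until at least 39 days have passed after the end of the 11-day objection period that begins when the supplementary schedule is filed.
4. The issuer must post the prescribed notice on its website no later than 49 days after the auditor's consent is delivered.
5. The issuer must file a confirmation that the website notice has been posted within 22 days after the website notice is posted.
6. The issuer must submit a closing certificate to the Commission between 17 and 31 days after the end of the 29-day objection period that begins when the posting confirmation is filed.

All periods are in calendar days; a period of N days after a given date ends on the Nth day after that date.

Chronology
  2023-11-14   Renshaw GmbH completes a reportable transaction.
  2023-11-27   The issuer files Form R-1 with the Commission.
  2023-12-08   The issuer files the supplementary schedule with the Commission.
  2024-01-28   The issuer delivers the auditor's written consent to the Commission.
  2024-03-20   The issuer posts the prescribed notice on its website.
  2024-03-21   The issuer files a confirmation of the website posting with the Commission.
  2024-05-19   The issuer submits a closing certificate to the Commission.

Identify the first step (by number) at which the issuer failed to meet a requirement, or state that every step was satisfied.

Step 4

Step 1: 15 days after 2023-11-14 (when the transaction closes) is 2023-11-29; completed 2023-11-27, before the deadline.
Step 2: 17 days after 2023-11-27 (when Form R-1 is filed) is 2023-12-14; done 2023-12-08 — timely.
Step 3: the earliest permitted date is 39 days after 2023-12-19 (end of the 11-day objection period, which began when the supplementary schedule is filed on 2023-12-08), i.e. 2024-01-27; 2024-01-28 is on or after that date.
Step 4: 49 days after 2024-01-28 (when the auditor's consent is delivered) is 2024-03-17; not done until 2024-03-20, 3 days after the deadline.
The analysis stops there.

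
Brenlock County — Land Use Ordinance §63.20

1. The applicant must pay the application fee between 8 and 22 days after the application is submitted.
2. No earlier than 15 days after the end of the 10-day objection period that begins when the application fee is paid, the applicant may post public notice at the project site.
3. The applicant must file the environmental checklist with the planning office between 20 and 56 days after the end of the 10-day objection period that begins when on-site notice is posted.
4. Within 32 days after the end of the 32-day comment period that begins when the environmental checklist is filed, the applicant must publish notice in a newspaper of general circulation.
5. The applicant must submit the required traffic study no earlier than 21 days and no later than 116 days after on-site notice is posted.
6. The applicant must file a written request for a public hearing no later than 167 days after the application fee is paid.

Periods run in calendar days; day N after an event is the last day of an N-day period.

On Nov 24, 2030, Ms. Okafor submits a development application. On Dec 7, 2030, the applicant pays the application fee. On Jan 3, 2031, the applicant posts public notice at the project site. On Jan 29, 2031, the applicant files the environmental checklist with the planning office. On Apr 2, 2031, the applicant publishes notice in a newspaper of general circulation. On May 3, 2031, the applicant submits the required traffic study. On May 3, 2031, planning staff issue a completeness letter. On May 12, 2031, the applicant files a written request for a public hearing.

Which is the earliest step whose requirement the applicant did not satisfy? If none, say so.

(1) the permitted window runs from Nov 24, 2030 + 8 = Dec 2, 2030 to Nov 24, 2030 + 22 = Dec 16, 2030; done Dec 7, 2030 — within the window.
(2) permitted from Dec 17, 2030 + 15 days = Jan 1, 2031 onward; done Jan 3, 2031, after the minimum wait.
(3) the permitted window runs from Jan 13, 2031 + 20 = Feb 2, 2031 to Jan 13, 2031 + 56 = Mar 10, 2031; Jan 29, 2031 is 4 days too early.
Later steps need not be reached.

Step 3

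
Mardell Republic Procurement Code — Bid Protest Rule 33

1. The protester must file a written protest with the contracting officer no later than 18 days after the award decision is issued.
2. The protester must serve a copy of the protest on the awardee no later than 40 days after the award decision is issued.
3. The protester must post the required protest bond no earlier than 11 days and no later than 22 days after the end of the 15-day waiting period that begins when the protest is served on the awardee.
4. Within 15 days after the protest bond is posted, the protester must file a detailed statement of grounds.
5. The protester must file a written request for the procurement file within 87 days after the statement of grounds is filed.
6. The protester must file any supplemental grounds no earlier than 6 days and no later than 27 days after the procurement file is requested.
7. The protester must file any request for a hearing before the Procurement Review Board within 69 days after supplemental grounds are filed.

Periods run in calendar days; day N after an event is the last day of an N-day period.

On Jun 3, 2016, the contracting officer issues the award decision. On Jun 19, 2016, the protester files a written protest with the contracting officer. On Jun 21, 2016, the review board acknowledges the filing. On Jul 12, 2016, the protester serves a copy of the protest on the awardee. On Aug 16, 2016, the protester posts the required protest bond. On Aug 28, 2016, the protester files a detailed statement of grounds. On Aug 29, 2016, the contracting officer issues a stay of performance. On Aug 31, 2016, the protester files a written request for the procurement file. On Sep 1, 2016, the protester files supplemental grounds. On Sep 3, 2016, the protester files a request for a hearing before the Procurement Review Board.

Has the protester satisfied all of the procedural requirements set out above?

Step 1 — counting 18 days from Jun 3, 2016 (when the award decision is issued) gives a deadline of Jun 21, 2016; Jun 19, 2016 is within that limit.
Step 2 — counting 40 days from Jun 3, 2016 (when the award decision is issued) gives a deadline of Jul 13, 2016; completed Jul 12, 2016, before the deadline.
Step 3 — 11 and 22 days from Jul 27, 2016 (end of the 15-day waiting period, which began when the protest is served on the awardee on Jul 12, 2016) are Aug 7, 2016 and Aug 18, 2016 respectively; done Aug 16, 2016 — within the window.
Step 4 — counting 15 days from Aug 16, 2016 (when the protest bond is posted) gives a deadline of Aug 31, 2016; completed Aug 28, 2016, before the deadline.
Step 5 — counting 87 days from Aug 28, 2016 (when the statement of grounds is filed) gives a deadline of Nov 23, 2016; Aug 31, 2016 is within that limit.
Step 6 — 6 and 27 days from Aug 31, 2016 (when the procurement file is requested) are Sep 6, 2016 and Sep 27, 2016 respectively; done Sep 1, 2016 — 5 days before the window opened.
No need to go further; step 6 was not satisfied.

No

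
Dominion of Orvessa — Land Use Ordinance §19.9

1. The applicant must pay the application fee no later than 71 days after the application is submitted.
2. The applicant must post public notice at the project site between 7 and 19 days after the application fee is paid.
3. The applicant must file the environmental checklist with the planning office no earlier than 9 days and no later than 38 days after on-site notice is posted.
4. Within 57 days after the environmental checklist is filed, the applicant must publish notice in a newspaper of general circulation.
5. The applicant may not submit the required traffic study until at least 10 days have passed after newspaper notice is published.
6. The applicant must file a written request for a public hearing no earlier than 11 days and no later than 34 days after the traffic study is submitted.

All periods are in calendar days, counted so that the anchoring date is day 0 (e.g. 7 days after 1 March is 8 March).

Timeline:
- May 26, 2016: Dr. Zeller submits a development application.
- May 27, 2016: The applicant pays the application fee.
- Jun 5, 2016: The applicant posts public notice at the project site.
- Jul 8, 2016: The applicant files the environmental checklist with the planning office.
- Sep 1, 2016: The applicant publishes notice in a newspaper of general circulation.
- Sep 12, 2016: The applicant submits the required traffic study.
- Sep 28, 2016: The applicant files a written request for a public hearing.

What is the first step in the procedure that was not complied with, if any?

(1) due by May 26, 2016 + 71 days = Aug 5, 2016; completed May 27, 2016, before the deadline.
(2) the permitted window runs from May 27, 2016 + 7 = Jun 3, 2016 to May 27, 2016 + 19 = Jun 15, 2016; done Jun 5, 2016 — within the window.
(3) the permitted window runs from Jun 5, 2016 + 9 = Jun 14, 2016 to Jun 5, 2016 + 38 = Jul 13, 2016; Jul 8, 2016 falls inside that range.
(4) due by Jul 8, 2016 + 57 days = Sep 3, 2016; done Sep 1, 2016 — timely.
(5) permitted from Sep 1, 2016 + 10 days = Sep 11, 2016 onward; Sep 12, 2016 is on or after that date.
(6) the permitted window runs from Sep 12, 2016 + 11 = Sep 23, 2016 to Sep 12, 2016 + 34 = Oct 16, 2016; done Sep 28, 2016 — within the window.

None — every step was satisfied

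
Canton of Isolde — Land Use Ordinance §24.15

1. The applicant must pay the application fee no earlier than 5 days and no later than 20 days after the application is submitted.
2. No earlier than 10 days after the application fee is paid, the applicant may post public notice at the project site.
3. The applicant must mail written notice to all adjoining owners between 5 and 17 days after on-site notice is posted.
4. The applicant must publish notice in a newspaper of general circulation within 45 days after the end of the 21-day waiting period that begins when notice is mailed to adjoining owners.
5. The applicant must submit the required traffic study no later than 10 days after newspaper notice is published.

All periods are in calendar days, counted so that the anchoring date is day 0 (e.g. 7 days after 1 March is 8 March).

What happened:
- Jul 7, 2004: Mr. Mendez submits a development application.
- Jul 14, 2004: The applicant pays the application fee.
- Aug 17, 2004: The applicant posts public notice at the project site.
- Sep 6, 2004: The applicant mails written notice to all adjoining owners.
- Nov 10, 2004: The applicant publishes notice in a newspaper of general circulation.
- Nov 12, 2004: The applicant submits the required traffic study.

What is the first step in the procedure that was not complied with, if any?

(1) the permitted window runs from Jul 7, 2004 + 5 = Jul 12, 2004 to Jul 7, 2004 + 20 = Jul 27, 2004; Jul 14, 2004 falls inside that range.
(2) permitted from Jul 14, 2004 + 10 days = Jul 24, 2004 onward; done Aug 17, 2004 — permitted.
(3) the permitted window runs from Aug 17, 2004 + 5 = Aug 22, 2004 to Aug 17, 2004 + 17 = Sep 3, 2004; Sep 6, 2004 is 3 days past the end of the window.
The procedure was therefore not followed at step 3.

Step 3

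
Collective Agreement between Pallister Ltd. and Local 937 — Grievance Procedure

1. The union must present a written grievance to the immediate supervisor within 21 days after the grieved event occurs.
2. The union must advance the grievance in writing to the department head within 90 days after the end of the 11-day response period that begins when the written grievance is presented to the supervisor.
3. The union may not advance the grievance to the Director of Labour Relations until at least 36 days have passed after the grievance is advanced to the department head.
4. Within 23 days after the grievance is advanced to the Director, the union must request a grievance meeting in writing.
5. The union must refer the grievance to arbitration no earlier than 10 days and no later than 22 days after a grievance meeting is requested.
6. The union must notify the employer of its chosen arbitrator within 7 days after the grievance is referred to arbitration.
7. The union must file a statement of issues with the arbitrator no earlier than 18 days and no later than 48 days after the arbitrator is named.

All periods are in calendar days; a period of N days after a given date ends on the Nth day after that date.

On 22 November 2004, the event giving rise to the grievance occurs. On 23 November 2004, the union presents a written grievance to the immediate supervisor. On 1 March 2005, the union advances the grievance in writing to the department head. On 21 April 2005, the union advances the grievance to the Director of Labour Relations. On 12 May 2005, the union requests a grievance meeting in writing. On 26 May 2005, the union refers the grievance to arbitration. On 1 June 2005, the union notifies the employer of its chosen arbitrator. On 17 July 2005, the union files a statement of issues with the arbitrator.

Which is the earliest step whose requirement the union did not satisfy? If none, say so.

None — every step was satisfied

Step 1: 21 days after 22 November 2004 (when the grieved event occurs) is 13 December 2004; 23 November 2004 is within that limit.
Step 2: 90 days after 4 December 2004 (end of the 11-day response period, which began when the written grievance is presented to the supervisor on 23 November 2004) is 4 March 2005; completed 1 March 2005, before the deadline.
Step 3: the earliest permitted date is 36 days after 1 March 2005 (when the grievance is advanced to the department head), i.e. 6 April 2005; done 21 April 2005 — permitted.
Step 4: 23 days after 21 April 2005 (when the grievance is advanced to the Director) is 14 May 2005; done 12 May 2005 — timely.
Step 5: the window is 10–22 days after 12 May 2005 (when a grievance meeting is requested), so 22 May 2005 through 3 June 2005; done 26 May 2005, which is between those dates.
Step 6: 7 days after 26 May 2005 (when the grievance is referred to arbitration) is 2 June 2005; 1 June 2005 is within that limit.
Step 7: the window is 18–48 days after 1 June 2005 (when the arbitrator is named), so 19 June 2005 through 19 July 2005; done 17 July 2005, which is between those dates.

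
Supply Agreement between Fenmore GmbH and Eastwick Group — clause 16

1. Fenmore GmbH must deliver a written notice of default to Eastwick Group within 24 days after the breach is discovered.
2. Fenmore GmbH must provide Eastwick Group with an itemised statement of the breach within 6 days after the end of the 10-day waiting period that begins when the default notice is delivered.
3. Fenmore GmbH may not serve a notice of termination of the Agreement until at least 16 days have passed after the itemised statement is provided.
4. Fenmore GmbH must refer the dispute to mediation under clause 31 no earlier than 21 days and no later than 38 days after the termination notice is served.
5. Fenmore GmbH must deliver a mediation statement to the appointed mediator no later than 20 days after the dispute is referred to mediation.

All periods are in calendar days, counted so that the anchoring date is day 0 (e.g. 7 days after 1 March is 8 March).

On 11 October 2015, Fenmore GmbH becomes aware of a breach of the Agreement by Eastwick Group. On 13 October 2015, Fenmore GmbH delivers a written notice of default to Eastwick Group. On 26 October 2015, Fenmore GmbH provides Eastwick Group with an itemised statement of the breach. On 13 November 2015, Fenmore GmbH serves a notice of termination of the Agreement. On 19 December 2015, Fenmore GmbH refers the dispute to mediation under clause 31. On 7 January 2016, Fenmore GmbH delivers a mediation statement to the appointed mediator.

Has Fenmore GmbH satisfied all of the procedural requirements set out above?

Step 1 — counting 24 days from 11 October 2015 (when the breach is discovered) gives a deadline of 4 November 2015; done 13 October 2015 — timely.
Step 2 — counting 6 days from 23 October 2015 (end of the 10-day waiting period, which began when the default notice is delivered on 13 October 2015) gives a deadline of 29 October 2015; 26 October 2015 is within that limit.
Step 3 — must wait 16 days from 26 October 2015 (when the itemised statement is provided), so not before 11 November 2015; 13 November 2015 is on or after that date.
Step 4 — 21 and 38 days from 13 November 2015 (when the termination notice is served) are 4 December 2015 and 21 December 2015 respectively; done 19 December 2015 — within the window.
Step 5 — counting 20 days from 19 December 2015 (when the dispute is referred to mediation) gives a deadline of 8 January 2016; completed 7 January 2016, before the deadline.

Yes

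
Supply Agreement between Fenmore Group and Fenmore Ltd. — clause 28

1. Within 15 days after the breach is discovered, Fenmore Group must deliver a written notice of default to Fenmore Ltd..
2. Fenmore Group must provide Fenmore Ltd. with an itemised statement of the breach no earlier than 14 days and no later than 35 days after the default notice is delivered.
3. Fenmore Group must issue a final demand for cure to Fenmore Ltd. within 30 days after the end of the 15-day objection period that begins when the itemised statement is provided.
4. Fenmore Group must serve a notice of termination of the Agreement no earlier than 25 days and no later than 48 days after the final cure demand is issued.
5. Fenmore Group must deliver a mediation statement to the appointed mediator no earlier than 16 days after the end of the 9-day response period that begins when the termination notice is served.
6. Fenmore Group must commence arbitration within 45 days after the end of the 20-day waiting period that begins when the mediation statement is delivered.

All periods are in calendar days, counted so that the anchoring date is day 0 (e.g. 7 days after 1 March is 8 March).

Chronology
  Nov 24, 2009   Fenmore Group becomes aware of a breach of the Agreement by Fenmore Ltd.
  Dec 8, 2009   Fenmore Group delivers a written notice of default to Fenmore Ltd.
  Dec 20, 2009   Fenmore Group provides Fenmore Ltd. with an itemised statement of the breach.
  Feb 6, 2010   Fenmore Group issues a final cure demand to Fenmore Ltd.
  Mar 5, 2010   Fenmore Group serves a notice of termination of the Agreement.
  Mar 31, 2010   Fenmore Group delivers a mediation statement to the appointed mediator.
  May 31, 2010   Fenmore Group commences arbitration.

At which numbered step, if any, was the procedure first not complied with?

Step 2

(1) due by Nov 24, 2009 + 15 days = Dec 9, 2009; done Dec 8, 2009 — timely.
(2) the permitted window runs from Dec 8, 2009 + 14 = Dec 22, 2009 to Dec 8, 2009 + 35 = Jan 12, 2010; done Dec 20, 2009 — 2 days before the window opened.
Later steps need not be reached.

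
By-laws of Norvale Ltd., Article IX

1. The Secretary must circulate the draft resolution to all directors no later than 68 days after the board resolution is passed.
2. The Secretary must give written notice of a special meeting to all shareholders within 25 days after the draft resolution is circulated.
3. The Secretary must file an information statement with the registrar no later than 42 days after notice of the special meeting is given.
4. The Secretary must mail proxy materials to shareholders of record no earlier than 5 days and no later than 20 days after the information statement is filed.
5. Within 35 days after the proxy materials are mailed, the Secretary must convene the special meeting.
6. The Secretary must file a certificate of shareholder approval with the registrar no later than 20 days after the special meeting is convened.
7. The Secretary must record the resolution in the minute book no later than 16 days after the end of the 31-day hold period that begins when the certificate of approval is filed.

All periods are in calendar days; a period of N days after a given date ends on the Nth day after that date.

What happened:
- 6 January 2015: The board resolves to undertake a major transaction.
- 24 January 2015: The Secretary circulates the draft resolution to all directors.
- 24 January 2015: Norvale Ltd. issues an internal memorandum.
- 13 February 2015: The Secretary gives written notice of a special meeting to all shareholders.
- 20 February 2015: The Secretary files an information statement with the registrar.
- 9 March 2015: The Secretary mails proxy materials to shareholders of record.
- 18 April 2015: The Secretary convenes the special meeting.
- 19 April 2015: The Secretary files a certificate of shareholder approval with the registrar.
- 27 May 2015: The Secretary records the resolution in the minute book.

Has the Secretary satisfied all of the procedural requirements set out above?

Step 1: 68 days after 6 January 2015 (when the board resolution is passed) is 15 March 2015; completed 24 January 2015, before the deadline.
Step 2: 25 days after 24 January 2015 (when the draft resolution is circulated) is 18 February 2015; 13 February 2015 is within that limit.
Step 3: 42 days after 13 February 2015 (when notice of the special meeting is given) is 27 March 2015; completed 20 February 2015, before the deadline.
Step 4: the window is 5–20 days after 20 February 2015 (when the information statement is filed), so 25 February 2015 through 12 March 2015; done 9 March 2015 — within the window.
Step 5: 35 days after 9 March 2015 (when the proxy materials are mailed) is 13 April 2015; not done until 18 April 2015, 5 days after the deadline.
The analysis stops there.

No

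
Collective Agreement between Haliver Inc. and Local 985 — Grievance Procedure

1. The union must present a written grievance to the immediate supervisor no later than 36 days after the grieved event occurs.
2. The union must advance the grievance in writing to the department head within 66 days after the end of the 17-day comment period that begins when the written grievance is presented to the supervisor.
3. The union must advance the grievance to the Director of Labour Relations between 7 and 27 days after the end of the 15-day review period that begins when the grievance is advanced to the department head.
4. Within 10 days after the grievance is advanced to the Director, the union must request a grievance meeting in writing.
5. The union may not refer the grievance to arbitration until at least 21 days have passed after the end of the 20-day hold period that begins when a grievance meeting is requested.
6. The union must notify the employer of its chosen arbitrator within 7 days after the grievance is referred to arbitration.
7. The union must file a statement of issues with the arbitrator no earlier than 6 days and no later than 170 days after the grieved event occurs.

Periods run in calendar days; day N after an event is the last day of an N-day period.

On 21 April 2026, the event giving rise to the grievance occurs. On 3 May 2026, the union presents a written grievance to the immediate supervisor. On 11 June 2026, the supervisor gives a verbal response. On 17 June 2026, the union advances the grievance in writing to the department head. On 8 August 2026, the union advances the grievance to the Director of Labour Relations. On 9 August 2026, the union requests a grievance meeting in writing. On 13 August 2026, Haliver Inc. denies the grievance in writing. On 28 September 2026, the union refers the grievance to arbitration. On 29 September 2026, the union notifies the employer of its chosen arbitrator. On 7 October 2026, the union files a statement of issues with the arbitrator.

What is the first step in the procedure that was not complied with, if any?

Step 3

(1) due by 21 April 2026 + 36 days = 27 May 2026; completed 3 May 2026, before the deadline.
(2) due by 20 May 2026 + 66 days = 25 July 2026; completed 17 June 2026, before the deadline.
(3) the permitted window runs from 2 July 2026 + 7 = 9 July 2026 to 2 July 2026 + 27 = 29 July 2026; 8 August 2026 is 10 days past the end of the window.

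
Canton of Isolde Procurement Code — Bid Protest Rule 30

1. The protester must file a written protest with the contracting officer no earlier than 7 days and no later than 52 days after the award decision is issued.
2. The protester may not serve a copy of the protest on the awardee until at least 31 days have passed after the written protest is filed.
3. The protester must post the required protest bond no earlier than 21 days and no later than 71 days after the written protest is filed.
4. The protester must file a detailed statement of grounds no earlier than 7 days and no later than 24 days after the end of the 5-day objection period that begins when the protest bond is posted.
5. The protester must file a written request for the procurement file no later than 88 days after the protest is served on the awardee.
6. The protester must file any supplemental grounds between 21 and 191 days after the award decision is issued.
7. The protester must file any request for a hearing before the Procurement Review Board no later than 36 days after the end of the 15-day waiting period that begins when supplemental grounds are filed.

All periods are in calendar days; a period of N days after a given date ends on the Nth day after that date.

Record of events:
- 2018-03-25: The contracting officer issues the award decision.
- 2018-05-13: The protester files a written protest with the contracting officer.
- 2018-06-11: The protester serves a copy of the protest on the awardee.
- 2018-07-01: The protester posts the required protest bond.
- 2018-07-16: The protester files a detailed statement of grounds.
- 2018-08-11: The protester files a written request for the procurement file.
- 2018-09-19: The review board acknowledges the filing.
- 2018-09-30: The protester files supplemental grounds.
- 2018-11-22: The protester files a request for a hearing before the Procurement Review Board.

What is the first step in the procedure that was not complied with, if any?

Step 2

Step 1 — 7 and 52 days from 2018-03-25 (when the award decision is issued) are 2018-04-01 and 2018-05-16 respectively; done 2018-05-13 — within the window.
Step 2 — must wait 31 days from 2018-05-13 (when the written protest is filed), so not before 2018-06-13; acted on 2018-06-11, 2 days prematurely.
Later steps need not be reached.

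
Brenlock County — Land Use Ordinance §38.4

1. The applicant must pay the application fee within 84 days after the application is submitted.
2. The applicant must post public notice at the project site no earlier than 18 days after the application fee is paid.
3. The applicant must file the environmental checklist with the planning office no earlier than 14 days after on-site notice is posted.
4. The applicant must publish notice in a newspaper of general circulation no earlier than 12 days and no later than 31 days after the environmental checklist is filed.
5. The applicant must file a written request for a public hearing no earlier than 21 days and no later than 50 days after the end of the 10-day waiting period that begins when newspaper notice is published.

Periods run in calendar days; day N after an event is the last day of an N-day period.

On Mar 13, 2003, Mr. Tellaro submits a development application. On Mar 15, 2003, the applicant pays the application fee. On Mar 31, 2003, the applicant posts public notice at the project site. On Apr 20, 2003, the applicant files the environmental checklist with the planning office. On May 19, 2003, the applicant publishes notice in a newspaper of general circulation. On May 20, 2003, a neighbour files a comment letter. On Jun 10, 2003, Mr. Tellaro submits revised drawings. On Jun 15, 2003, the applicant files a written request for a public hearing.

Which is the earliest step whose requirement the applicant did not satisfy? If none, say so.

Step 2

Step 1: 84 days after Mar 13, 2003 (when the application is submitted) is Jun 5, 2003; Mar 15, 2003 is within that limit.
Step 2: the earliest permitted date is 18 days after Mar 15, 2003 (when the application fee is paid), i.e. Apr 2, 2003; Mar 31, 2003 is 2 days before the earliest permitted date.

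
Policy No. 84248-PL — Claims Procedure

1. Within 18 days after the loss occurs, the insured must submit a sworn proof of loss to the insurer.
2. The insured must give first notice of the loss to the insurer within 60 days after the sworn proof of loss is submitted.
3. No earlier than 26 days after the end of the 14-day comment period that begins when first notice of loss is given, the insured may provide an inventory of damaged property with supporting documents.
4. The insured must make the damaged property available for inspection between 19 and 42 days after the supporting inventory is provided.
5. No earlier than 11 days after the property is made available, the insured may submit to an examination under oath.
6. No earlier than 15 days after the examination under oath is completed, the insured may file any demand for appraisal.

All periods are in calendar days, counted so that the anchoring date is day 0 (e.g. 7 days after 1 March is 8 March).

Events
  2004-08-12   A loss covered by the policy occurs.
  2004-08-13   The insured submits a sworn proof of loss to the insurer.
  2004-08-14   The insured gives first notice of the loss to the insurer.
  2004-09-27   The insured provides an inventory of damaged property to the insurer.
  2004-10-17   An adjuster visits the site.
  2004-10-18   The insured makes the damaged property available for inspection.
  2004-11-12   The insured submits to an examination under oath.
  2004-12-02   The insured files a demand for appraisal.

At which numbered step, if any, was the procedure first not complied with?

None — every step was satisfied

Step 1 — counting 18 days from 2004-08-12 (when the loss occurs) gives a deadline of 2004-08-30; done 2004-08-13 — timely.
Step 2 — counting 60 days from 2004-08-13 (when the sworn proof of loss is submitted) gives a deadline of 2004-10-12; 2004-08-14 is within that limit.
Step 3 — must wait 26 days from 2004-08-28 (end of the 14-day comment period, which began when first notice of loss is given on 2004-08-14), so not before 2004-09-23; done 2004-09-27 — permitted.
Step 4 — 19 and 42 days from 2004-09-27 (when the supporting inventory is provided) are 2004-10-16 and 2004-11-08 respectively; 2004-10-18 falls inside that range.
Step 5 — must wait 11 days from 2004-10-18 (when the property is made available), so not before 2004-10-29; 2004-11-12 is on or after that date.
Step 6 — must wait 15 days from 2004-11-12 (when the examination under oath is completed), so not before 2004-11-27; done 2004-12-02, after the minimum wait.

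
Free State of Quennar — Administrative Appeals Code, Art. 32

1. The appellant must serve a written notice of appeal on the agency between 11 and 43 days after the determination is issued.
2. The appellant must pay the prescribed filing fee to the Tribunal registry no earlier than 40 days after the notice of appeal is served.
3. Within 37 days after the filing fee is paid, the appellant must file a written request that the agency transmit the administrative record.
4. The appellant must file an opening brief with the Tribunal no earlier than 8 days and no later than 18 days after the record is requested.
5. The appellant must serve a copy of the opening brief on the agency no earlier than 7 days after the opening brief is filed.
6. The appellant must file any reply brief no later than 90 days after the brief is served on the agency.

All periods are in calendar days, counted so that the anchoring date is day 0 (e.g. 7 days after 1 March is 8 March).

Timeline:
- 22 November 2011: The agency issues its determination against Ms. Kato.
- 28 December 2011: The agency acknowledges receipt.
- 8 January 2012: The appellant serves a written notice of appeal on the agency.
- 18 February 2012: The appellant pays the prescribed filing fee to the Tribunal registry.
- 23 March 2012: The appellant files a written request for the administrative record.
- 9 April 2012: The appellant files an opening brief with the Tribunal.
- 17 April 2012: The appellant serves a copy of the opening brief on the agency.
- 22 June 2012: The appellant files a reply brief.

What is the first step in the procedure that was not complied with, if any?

Step 1

(1) the permitted window runs from 22 November 2011 + 11 = 3 December 2011 to 22 November 2011 + 43 = 4 January 2012; 8 January 2012 is 4 days past the end of the window.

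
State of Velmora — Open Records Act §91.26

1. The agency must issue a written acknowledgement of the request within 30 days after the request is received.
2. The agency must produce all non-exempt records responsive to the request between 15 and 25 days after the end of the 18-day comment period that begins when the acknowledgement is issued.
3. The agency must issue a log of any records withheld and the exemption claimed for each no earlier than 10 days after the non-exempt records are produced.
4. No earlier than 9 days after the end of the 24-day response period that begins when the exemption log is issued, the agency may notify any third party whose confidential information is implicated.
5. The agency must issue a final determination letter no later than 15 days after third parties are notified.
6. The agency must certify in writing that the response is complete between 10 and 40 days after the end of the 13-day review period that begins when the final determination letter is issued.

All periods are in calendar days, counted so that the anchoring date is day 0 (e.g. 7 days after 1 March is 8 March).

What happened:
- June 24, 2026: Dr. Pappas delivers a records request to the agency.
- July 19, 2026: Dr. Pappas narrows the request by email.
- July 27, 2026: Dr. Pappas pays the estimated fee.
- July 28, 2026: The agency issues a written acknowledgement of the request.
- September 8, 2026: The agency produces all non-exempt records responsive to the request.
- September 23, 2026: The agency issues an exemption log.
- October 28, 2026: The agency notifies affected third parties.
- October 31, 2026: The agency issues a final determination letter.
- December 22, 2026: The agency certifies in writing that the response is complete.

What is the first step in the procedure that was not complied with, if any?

Step 1 — counting 30 days from June 24, 2026 (when the request is received) gives a deadline of July 24, 2026; July 28, 2026 misses that deadline by 4 days.

Step 1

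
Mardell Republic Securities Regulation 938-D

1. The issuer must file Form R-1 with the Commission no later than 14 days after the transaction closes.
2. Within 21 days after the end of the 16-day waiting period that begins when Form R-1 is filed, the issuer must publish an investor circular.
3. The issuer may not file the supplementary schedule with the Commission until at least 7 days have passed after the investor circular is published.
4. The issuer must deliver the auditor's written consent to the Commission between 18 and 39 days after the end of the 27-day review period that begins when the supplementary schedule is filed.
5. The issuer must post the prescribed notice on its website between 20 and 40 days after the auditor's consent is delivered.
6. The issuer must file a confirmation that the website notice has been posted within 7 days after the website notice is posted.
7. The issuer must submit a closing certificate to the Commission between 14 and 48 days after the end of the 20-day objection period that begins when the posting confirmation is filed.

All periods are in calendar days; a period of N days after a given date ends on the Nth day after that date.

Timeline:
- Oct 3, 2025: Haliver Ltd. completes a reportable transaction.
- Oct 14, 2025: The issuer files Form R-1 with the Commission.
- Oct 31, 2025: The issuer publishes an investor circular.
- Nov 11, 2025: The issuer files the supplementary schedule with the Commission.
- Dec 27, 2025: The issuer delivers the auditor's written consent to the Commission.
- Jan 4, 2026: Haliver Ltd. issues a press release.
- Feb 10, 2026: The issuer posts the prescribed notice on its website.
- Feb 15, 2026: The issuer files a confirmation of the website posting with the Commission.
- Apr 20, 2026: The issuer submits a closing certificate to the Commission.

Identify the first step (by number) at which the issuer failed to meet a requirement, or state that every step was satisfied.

Step 5

Step 1: 14 days after Oct 3, 2025 (when the transaction closes) is Oct 17, 2025; done Oct 14, 2025 — timely.
Step 2: 21 days after Oct 30, 2025 (end of the 16-day waiting period, which began when Form R-1 is filed on Oct 14, 2025) is Nov 20, 2025; done Oct 31, 2025 — timely.
Step 3: the earliest permitted date is 7 days after Oct 31, 2025 (when the investor circular is published), i.e. Nov 7, 2025; done Nov 11, 2025 — permitted.
Step 4: the window is 18–39 days after Dec 8, 2025 (end of the 27-day review period, which began when the supplementary schedule is filed on Nov 11, 2025), so Dec 26, 2025 through Jan 16, 2026; Dec 27, 2025 falls inside that range.
Step 5: the window is 20–40 days after Dec 27, 2025 (when the auditor's consent is delivered), so Jan 16, 2026 through Feb 5, 2026; done Feb 10, 2026 — 5 days after the window closed.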